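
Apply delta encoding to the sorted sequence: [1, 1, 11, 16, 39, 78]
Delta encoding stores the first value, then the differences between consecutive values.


First value: 1
Deltas:
  1 - 1 = 0
  11 - 1 = 10
  16 - 11 = 5
  39 - 16 = 23
  78 - 39 = 39


Delta encoded: [1, 0, 10, 5, 23, 39]


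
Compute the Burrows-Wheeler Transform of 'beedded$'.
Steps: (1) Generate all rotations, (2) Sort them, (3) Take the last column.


Rotations (sorted):
  0: $beedded -> last char: d
  1: beedded$ -> last char: $
  2: d$beedde -> last char: e
  3: dded$bee -> last char: e
  4: ded$beed -> last char: d
  5: ed$beedd -> last char: d
  6: edded$be -> last char: e
  7: eedded$b -> last char: b


BWT = d$eeddeb


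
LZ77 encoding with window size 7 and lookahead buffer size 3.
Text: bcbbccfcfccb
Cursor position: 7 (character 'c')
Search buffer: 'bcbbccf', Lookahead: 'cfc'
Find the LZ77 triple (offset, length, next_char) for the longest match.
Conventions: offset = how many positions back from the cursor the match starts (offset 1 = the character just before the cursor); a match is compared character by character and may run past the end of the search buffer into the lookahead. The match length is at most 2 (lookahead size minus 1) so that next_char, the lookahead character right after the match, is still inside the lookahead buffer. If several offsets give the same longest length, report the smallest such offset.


Try each offset into the search buffer:
  offset=1 (pos 6, char 'f'): match length 0
  offset=2 (pos 5, char 'c'): match length 2
  offset=3 (pos 4, char 'c'): match length 1
  offset=4 (pos 3, char 'b'): match length 0
  offset=5 (pos 2, char 'b'): match length 0
  offset=6 (pos 1, char 'c'): match length 1
  offset=7 (pos 0, char 'b'): match length 0
Longest match has length 2 at offset 2.
next_char = character at position 7 + 2 = 9 -> 'c'

Best match: offset=2, length=2 (matching 'cf' starting at position 5)
LZ77 triple: (2, 2, 'c')


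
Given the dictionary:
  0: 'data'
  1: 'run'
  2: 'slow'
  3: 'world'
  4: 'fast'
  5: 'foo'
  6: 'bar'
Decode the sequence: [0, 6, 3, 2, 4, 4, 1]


Look up each index in the dictionary:
  0 -> 'data'
  6 -> 'bar'
  3 -> 'world'
  2 -> 'slow'
  4 -> 'fast'
  4 -> 'fast'
  1 -> 'run'

Decoded: "data bar world slow fast fast run"


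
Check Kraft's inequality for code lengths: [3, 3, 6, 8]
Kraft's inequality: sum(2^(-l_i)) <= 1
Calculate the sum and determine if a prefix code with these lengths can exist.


Sum = 2^(-3) + 2^(-3) + 2^(-6) + 2^(-8)
    = 0.125 + 0.125 + 0.015625 + 0.00390625
    = 69/256 = 0.26953125
Since 0.26953125 <= 1, Kraft's inequality IS satisfied.
A prefix code with these lengths CAN exist.

Kraft sum = 0.26953125. Satisfied.


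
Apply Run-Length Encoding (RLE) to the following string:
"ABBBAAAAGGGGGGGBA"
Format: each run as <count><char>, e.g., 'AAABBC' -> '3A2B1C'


Scanning runs left to right:
  i=0: run of 'A' x 1 -> '1A'
  i=1: run of 'B' x 3 -> '3B'
  i=4: run of 'A' x 4 -> '4A'
  i=8: run of 'G' x 7 -> '7G'
  i=15: run of 'B' x 1 -> '1B'
  i=16: run of 'A' x 1 -> '1A'

RLE = 1A3B4A7G1B1A


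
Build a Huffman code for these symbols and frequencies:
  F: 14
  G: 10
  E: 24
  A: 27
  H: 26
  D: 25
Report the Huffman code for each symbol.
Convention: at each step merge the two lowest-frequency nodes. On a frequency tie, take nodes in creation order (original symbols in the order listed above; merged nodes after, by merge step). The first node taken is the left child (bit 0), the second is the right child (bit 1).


Huffman tree construction:
Step 1: Merge G(10) + F(14) = 24
Step 2: Merge E(24) + (G+F)(24) = 48
Step 3: Merge D(25) + H(26) = 51
Step 4: Merge A(27) + (E+(G+F))(48) = 75
Step 5: Merge (D+H)(51) + (A+(E+(G+F)))(75) = 126
Read each symbol's code off the tree from the root (left child = 0, right child = 1).

Codes:
  F: 1111 (length 4)
  G: 1110 (length 4)
  E: 110 (length 3)
  A: 10 (length 2)
  H: 01 (length 2)
  D: 00 (length 2)
Average code length: 324/126 = 2.5714 bits/symbol


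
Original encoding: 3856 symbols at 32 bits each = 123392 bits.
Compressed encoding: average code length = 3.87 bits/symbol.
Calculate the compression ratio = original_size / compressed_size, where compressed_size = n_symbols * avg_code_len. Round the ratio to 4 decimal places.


original_size = n_symbols * orig_bits = 3856 * 32 = 123392 bits
compressed_size = n_symbols * avg_code_len = 3856 * 3.87 = 14922.72 bits
ratio = original_size / compressed_size = 123392 / 14922.72 = 8.2687

Compression ratio = 8.2687


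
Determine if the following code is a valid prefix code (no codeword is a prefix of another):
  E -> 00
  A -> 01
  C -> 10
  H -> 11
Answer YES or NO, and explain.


Checking each pair (does one codeword prefix another?):
  E='00' vs A='01': no prefix
  E='00' vs C='10': no prefix
  E='00' vs H='11': no prefix
  A='01' vs E='00': no prefix
  A='01' vs C='10': no prefix
  A='01' vs H='11': no prefix
  C='10' vs E='00': no prefix
  C='10' vs A='01': no prefix
  C='10' vs H='11': no prefix
  H='11' vs E='00': no prefix
  H='11' vs A='01': no prefix
  H='11' vs C='10': no prefix
No violation found over all pairs.

YES -- this is a valid prefix code. No codeword is a prefix of any other codeword.


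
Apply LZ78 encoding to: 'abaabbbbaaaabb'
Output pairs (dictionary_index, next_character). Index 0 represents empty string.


LZ78 encoding steps:
Dictionary: {0: ''}
Step 1: w='' (idx 0), next='a' -> output (0, 'a'), add 'a' as idx 1
Step 2: w='' (idx 0), next='b' -> output (0, 'b'), add 'b' as idx 2
Step 3: w='a' (idx 1), next='a' -> output (1, 'a'), add 'aa' as idx 3
Step 4: w='b' (idx 2), next='b' -> output (2, 'b'), add 'bb' as idx 4
Step 5: w='bb' (idx 4), next='a' -> output (4, 'a'), add 'bba' as idx 5
Step 6: w='aa' (idx 3), next='a' -> output (3, 'a'), add 'aaa' as idx 6
Step 7: w='bb' (idx 4), end of input -> output (4, '')


Encoded: [(0, 'a'), (0, 'b'), (1, 'a'), (2, 'b'), (4, 'a'), (3, 'a'), (4, '')]


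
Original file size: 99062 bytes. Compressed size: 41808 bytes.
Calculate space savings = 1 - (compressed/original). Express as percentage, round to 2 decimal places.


ratio = compressed/original = 41808/99062 = 0.422039
savings = 1 - ratio = 1 - 0.422039 = 0.577961
as a percentage: 0.577961 * 100 = 57.8%

Space savings = 1 - 41808/99062 = 57.8%


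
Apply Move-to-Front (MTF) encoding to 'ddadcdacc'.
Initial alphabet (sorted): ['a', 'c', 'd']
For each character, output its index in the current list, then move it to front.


MTF encoding:
'd': index 2 in ['a', 'c', 'd'] -> ['d', 'a', 'c']
'd': index 0 in ['d', 'a', 'c'] -> ['d', 'a', 'c']
'a': index 1 in ['d', 'a', 'c'] -> ['a', 'd', 'c']
'd': index 1 in ['a', 'd', 'c'] -> ['d', 'a', 'c']
'c': index 2 in ['d', 'a', 'c'] -> ['c', 'd', 'a']
'd': index 1 in ['c', 'd', 'a'] -> ['d', 'c', 'a']
'a': index 2 in ['d', 'c', 'a'] -> ['a', 'd', 'c']
'c': index 2 in ['a', 'd', 'c'] -> ['c', 'a', 'd']
'c': index 0 in ['c', 'a', 'd'] -> ['c', 'a', 'd']


Output: [2, 0, 1, 1, 2, 1, 2, 2, 0]


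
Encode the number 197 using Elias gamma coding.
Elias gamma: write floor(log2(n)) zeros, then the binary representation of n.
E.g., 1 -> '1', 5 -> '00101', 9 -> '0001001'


num_bits = floor(log2(197)) + 1 = 8
leading_zeros = num_bits - 1 = 7
binary(197) = 11000101

Elias gamma(197) = '0000000' + '11000101' = 000000011000101 (15 bits)


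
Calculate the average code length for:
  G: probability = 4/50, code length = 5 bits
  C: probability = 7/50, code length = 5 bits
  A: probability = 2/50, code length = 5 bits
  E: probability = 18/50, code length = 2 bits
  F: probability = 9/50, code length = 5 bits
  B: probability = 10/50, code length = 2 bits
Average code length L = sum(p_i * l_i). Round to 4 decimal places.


Weighted contributions p_i * l_i:
  G: (4/50) * 5 = 20/50
  C: (7/50) * 5 = 35/50
  A: (2/50) * 5 = 10/50
  E: (18/50) * 2 = 36/50
  F: (9/50) * 5 = 45/50
  B: (10/50) * 2 = 20/50
Sum = (20 + 35 + 10 + 36 + 45 + 20)/50 = 166/50

L = 166/50 = 3.3200 bits/symbol


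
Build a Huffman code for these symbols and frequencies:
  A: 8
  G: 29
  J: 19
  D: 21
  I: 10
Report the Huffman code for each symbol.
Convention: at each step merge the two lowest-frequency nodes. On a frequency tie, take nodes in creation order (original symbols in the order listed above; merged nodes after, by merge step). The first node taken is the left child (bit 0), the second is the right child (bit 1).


Huffman tree construction:
Step 1: Merge A(8) + I(10) = 18
Step 2: Merge (A+I)(18) + J(19) = 37
Step 3: Merge D(21) + G(29) = 50
Step 4: Merge ((A+I)+J)(37) + (D+G)(50) = 87
Read each symbol's code off the tree from the root (left child = 0, right child = 1).

Codes:
  A: 000 (length 3)
  G: 11 (length 2)
  J: 01 (length 2)
  D: 10 (length 2)
  I: 001 (length 3)
Average code length: 192/87 = 2.2069 bits/symbol


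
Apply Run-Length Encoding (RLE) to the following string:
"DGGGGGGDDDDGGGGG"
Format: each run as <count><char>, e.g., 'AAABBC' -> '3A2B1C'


Scanning runs left to right:
  i=0: run of 'D' x 1 -> '1D'
  i=1: run of 'G' x 6 -> '6G'
  i=7: run of 'D' x 4 -> '4D'
  i=11: run of 'G' x 5 -> '5G'

RLE = 1D6G4D5G


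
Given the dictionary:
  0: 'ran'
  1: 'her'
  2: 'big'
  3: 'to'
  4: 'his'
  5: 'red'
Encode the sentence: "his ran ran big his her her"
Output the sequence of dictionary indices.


Look up each word in the dictionary:
  'his' -> 4
  'ran' -> 0
  'ran' -> 0
  'big' -> 2
  'his' -> 4
  'her' -> 1
  'her' -> 1

Encoded: [4, 0, 0, 2, 4, 1, 1]


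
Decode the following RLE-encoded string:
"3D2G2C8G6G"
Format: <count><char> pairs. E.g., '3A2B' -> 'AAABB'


Expanding each <count><char> pair:
  3D -> 'DDD'
  2G -> 'GG'
  2C -> 'CC'
  8G -> 'GGGGGGGG'
  6G -> 'GGGGGG'

Decoded = DDDGGCCGGGGGGGGGGGGGG


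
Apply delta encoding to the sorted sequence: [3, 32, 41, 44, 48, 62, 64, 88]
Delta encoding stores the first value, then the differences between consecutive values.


First value: 3
Deltas:
  32 - 3 = 29
  41 - 32 = 9
  44 - 41 = 3
  48 - 44 = 4
  62 - 48 = 14
  64 - 62 = 2
  88 - 64 = 24


Delta encoded: [3, 29, 9, 3, 4, 14, 2, 24]


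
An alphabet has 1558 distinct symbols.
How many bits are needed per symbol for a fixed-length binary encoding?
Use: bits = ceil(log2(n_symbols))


log2(1558) = 10.6055
Bracket: 2^10 = 1024 < 1558 <= 2^11 = 2048
So ceil(log2(1558)) = 11

bits = ceil(log2(1558)) = ceil(10.6055) = 11 bits


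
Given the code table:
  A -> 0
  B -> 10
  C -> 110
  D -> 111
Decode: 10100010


Decoding:
10 -> B
10 -> B
0 -> A
0 -> A
10 -> B


Result: BBAAB


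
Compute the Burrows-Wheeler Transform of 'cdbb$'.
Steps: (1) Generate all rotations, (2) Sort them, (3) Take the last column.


Rotations (sorted):
  0: $cdbb -> last char: b
  1: b$cdb -> last char: b
  2: bb$cd -> last char: d
  3: cdbb$ -> last char: $
  4: dbb$c -> last char: c


BWT = bbd$c


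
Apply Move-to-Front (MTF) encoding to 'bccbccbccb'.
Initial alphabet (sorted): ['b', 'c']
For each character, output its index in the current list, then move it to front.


MTF encoding:
'b': index 0 in ['b', 'c'] -> ['b', 'c']
'c': index 1 in ['b', 'c'] -> ['c', 'b']
'c': index 0 in ['c', 'b'] -> ['c', 'b']
'b': index 1 in ['c', 'b'] -> ['b', 'c']
'c': index 1 in ['b', 'c'] -> ['c', 'b']
'c': index 0 in ['c', 'b'] -> ['c', 'b']
'b': index 1 in ['c', 'b'] -> ['b', 'c']
'c': index 1 in ['b', 'c'] -> ['c', 'b']
'c': index 0 in ['c', 'b'] -> ['c', 'b']
'b': index 1 in ['c', 'b'] -> ['b', 'c']


Output: [0, 1, 0, 1, 1, 0, 1, 1, 0, 1]


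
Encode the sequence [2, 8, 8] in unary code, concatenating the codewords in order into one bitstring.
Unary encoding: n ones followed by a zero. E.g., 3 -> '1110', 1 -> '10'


Encode each number as n ones followed by a terminating 0:
  2 -> 110 (3 bits)
  8 -> 111111110 (9 bits)
  8 -> 111111110 (9 bits)
Total length = 3 + 9 + 9 = 21 bits.

Unary([2, 8, 8]) = 110111111110111111110 (21 bits)


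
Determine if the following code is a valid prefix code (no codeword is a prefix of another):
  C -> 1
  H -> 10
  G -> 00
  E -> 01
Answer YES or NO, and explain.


Checking each pair (does one codeword prefix another?):
  C='1' vs H='10': prefix -- VIOLATION

NO -- this is NOT a valid prefix code. C (1) is a prefix of H (10).


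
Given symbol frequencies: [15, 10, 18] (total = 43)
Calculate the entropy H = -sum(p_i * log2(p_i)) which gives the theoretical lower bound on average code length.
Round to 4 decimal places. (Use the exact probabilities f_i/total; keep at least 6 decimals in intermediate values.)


Per-symbol terms -p_i * log2(p_i) with p_i = f_i/43:
  p = 15/43 = 0.348837: log2(p) = -1.519374, -p*log2(p) = 0.530014
  p = 10/43 = 0.232558: log2(p) = -2.104337, -p*log2(p) = 0.489381
  p = 18/43 = 0.418605: log2(p) = -1.256340, -p*log2(p) = 0.525910
H = 0.530014 + 0.489381 + 0.525910 = 1.545305

H = 1.5453 bits/symbol


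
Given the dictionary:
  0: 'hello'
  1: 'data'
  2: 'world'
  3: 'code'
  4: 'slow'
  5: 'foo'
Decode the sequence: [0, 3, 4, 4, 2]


Look up each index in the dictionary:
  0 -> 'hello'
  3 -> 'code'
  4 -> 'slow'
  4 -> 'slow'
  2 -> 'world'

Decoded: "hello code slow slow world"


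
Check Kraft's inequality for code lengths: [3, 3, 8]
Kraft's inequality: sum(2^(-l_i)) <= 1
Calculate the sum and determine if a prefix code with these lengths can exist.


Sum = 2^(-3) + 2^(-3) + 2^(-8)
    = 0.125 + 0.125 + 0.00390625
    = 65/256 = 0.25390625
Since 0.25390625 <= 1, Kraft's inequality IS satisfied.
A prefix code with these lengths CAN exist.

Kraft sum = 0.25390625. Satisfied.


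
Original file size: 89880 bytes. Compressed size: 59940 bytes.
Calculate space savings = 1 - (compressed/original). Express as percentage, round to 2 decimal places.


ratio = compressed/original = 59940/89880 = 0.666889
savings = 1 - ratio = 1 - 0.666889 = 0.333111
as a percentage: 0.333111 * 100 = 33.31%

Space savings = 1 - 59940/89880 = 33.31%


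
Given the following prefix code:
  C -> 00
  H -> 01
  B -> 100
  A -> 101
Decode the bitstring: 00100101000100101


Decoding step by step:
Bits 00 -> C
Bits 100 -> B
Bits 101 -> A
Bits 00 -> C
Bits 01 -> H
Bits 00 -> C
Bits 101 -> A


Decoded message: CBACHCA


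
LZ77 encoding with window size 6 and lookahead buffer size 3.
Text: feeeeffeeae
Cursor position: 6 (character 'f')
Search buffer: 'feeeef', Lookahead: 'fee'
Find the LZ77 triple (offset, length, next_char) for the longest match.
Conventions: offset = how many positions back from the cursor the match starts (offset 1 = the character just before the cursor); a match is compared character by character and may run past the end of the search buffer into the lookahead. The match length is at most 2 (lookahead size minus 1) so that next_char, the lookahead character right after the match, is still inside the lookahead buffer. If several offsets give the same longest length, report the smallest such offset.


Try each offset into the search buffer:
  offset=1 (pos 5, char 'f'): match length 1
  offset=2 (pos 4, char 'e'): match length 0
  offset=3 (pos 3, char 'e'): match length 0
  offset=4 (pos 2, char 'e'): match length 0
  offset=5 (pos 1, char 'e'): match length 0
  offset=6 (pos 0, char 'f'): match length 2
Longest match has length 2 at offset 6.
next_char = character at position 6 + 2 = 8 -> 'e'

Best match: offset=6, length=2 (matching 'fe' starting at position 0)
LZ77 triple: (6, 2, 'e')


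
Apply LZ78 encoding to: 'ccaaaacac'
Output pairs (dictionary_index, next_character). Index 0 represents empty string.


LZ78 encoding steps:
Dictionary: {0: ''}
Step 1: w='' (idx 0), next='c' -> output (0, 'c'), add 'c' as idx 1
Step 2: w='c' (idx 1), next='a' -> output (1, 'a'), add 'ca' as idx 2
Step 3: w='' (idx 0), next='a' -> output (0, 'a'), add 'a' as idx 3
Step 4: w='a' (idx 3), next='a' -> output (3, 'a'), add 'aa' as idx 4
Step 5: w='ca' (idx 2), next='c' -> output (2, 'c'), add 'cac' as idx 5


Encoded: [(0, 'c'), (1, 'a'), (0, 'a'), (3, 'a'), (2, 'c')]


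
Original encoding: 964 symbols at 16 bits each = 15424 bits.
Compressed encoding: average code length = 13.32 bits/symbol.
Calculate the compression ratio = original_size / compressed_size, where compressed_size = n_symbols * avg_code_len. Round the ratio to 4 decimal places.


original_size = n_symbols * orig_bits = 964 * 16 = 15424 bits
compressed_size = n_symbols * avg_code_len = 964 * 13.32 = 12840.48 bits
ratio = original_size / compressed_size = 15424 / 12840.48 = 1.2012

Compression ratio = 1.2012


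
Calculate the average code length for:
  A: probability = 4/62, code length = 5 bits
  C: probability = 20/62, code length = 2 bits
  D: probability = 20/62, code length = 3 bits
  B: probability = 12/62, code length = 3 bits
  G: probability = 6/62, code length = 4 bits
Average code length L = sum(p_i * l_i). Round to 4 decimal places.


Weighted contributions p_i * l_i:
  A: (4/62) * 5 = 20/62
  C: (20/62) * 2 = 40/62
  D: (20/62) * 3 = 60/62
  B: (12/62) * 3 = 36/62
  G: (6/62) * 4 = 24/62
Sum = (20 + 40 + 60 + 36 + 24)/62 = 180/62

L = 180/62 = 2.9032 bits/symbol


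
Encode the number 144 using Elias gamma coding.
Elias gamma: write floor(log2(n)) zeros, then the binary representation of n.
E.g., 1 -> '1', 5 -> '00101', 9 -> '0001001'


num_bits = floor(log2(144)) + 1 = 8
leading_zeros = num_bits - 1 = 7
binary(144) = 10010000

Elias gamma(144) = '0000000' + '10010000' = 000000010010000 (15 bits)


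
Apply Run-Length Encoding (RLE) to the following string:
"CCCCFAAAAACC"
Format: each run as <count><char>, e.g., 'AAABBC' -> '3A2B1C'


Scanning runs left to right:
  i=0: run of 'C' x 4 -> '4C'
  i=4: run of 'F' x 1 -> '1F'
  i=5: run of 'A' x 5 -> '5A'
  i=10: run of 'C' x 2 -> '2C'

RLE = 4C1F5A2C


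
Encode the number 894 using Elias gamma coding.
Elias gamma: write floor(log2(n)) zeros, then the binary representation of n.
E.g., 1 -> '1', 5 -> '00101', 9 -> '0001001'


num_bits = floor(log2(894)) + 1 = 10
leading_zeros = num_bits - 1 = 9
binary(894) = 1101111110

Elias gamma(894) = '000000000' + '1101111110' = 0000000001101111110 (19 bits)


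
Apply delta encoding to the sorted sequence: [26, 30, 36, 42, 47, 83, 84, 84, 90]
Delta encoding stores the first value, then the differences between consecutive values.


First value: 26
Deltas:
  30 - 26 = 4
  36 - 30 = 6
  42 - 36 = 6
  47 - 42 = 5
  83 - 47 = 36
  84 - 83 = 1
  84 - 84 = 0
  90 - 84 = 6


Delta encoded: [26, 4, 6, 6, 5, 36, 1, 0, 6]


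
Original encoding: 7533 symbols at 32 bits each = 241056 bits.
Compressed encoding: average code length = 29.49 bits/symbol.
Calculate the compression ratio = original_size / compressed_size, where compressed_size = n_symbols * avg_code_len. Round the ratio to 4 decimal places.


original_size = n_symbols * orig_bits = 7533 * 32 = 241056 bits
compressed_size = n_symbols * avg_code_len = 7533 * 29.49 = 222148.17 bits
ratio = original_size / compressed_size = 241056 / 222148.17 = 1.0851

Compression ratio = 1.0851


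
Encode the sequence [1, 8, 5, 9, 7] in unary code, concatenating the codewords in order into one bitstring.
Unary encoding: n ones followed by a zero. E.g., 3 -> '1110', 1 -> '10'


Encode each number as n ones followed by a terminating 0:
  1 -> 10 (2 bits)
  8 -> 111111110 (9 bits)
  5 -> 111110 (6 bits)
  9 -> 1111111110 (10 bits)
  7 -> 11111110 (8 bits)
Total length = 2 + 9 + 6 + 10 + 8 = 35 bits.

Unary([1, 8, 5, 9, 7]) = 10111111110111110111111111011111110 (35 bits)


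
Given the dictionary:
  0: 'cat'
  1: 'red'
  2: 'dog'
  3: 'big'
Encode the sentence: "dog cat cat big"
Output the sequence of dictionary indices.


Look up each word in the dictionary:
  'dog' -> 2
  'cat' -> 0
  'cat' -> 0
  'big' -> 3

Encoded: [2, 0, 0, 3]


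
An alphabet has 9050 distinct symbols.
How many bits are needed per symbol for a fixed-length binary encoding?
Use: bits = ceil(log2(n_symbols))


log2(9050) = 13.1437
Bracket: 2^13 = 8192 < 9050 <= 2^14 = 16384
So ceil(log2(9050)) = 14

bits = ceil(log2(9050)) = ceil(13.1437) = 14 bits


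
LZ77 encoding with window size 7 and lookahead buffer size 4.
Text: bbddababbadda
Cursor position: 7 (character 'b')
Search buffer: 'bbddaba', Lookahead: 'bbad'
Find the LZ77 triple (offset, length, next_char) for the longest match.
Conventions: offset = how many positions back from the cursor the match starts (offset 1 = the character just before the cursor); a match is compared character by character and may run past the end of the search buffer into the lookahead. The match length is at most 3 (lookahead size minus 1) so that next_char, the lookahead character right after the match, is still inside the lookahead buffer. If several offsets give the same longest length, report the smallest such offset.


Try each offset into the search buffer:
  offset=1 (pos 6, char 'a'): match length 0
  offset=2 (pos 5, char 'b'): match length 1
  offset=3 (pos 4, char 'a'): match length 0
  offset=4 (pos 3, char 'd'): match length 0
  offset=5 (pos 2, char 'd'): match length 0
  offset=6 (pos 1, char 'b'): match length 1
  offset=7 (pos 0, char 'b'): match length 2
Longest match has length 2 at offset 7.
next_char = character at position 7 + 2 = 9 -> 'a'

Best match: offset=7, length=2 (matching 'bb' starting at position 0)
LZ77 triple: (7, 2, 'a')


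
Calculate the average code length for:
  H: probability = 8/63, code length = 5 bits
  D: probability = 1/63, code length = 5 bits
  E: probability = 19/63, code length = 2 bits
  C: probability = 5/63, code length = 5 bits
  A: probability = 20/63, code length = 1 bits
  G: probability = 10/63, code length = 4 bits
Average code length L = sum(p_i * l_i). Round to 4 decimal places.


Weighted contributions p_i * l_i:
  H: (8/63) * 5 = 40/63
  D: (1/63) * 5 = 5/63
  E: (19/63) * 2 = 38/63
  C: (5/63) * 5 = 25/63
  A: (20/63) * 1 = 20/63
  G: (10/63) * 4 = 40/63
Sum = (40 + 5 + 38 + 25 + 20 + 40)/63 = 168/63

L = 168/63 = 2.6667 bits/symbol


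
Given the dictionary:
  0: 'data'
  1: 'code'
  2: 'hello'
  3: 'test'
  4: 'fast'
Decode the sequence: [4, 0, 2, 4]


Look up each index in the dictionary:
  4 -> 'fast'
  0 -> 'data'
  2 -> 'hello'
  4 -> 'fast'

Decoded: "fast data hello fast"


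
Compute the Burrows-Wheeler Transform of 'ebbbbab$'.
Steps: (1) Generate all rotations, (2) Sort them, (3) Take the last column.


Rotations (sorted):
  0: $ebbbbab -> last char: b
  1: ab$ebbbb -> last char: b
  2: b$ebbbba -> last char: a
  3: bab$ebbb -> last char: b
  4: bbab$ebb -> last char: b
  5: bbbab$eb -> last char: b
  6: bbbbab$e -> last char: e
  7: ebbbbab$ -> last char: $


BWT = bbabbbe$


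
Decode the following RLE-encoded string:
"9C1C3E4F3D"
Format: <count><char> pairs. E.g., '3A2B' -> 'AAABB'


Expanding each <count><char> pair:
  9C -> 'CCCCCCCCC'
  1C -> 'C'
  3E -> 'EEE'
  4F -> 'FFFF'
  3D -> 'DDD'

Decoded = CCCCCCCCCCEEEFFFFDDD


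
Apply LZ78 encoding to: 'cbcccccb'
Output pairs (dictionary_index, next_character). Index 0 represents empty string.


LZ78 encoding steps:
Dictionary: {0: ''}
Step 1: w='' (idx 0), next='c' -> output (0, 'c'), add 'c' as idx 1
Step 2: w='' (idx 0), next='b' -> output (0, 'b'), add 'b' as idx 2
Step 3: w='c' (idx 1), next='c' -> output (1, 'c'), add 'cc' as idx 3
Step 4: w='cc' (idx 3), next='c' -> output (3, 'c'), add 'ccc' as idx 4
Step 5: w='b' (idx 2), end of input -> output (2, '')


Encoded: [(0, 'c'), (0, 'b'), (1, 'c'), (3, 'c'), (2, '')]


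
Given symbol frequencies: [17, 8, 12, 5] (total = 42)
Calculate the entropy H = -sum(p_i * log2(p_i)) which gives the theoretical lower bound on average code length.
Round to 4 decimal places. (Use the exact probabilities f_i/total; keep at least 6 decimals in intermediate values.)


Per-symbol terms -p_i * log2(p_i) with p_i = f_i/42:
  p = 17/42 = 0.404762: log2(p) = -1.304855, -p*log2(p) = 0.528155
  p = 8/42 = 0.190476: log2(p) = -2.392317, -p*log2(p) = 0.455680
  p = 12/42 = 0.285714: log2(p) = -1.807355, -p*log2(p) = 0.516387
  p = 5/42 = 0.119048: log2(p) = -3.070389, -p*log2(p) = 0.365523
H = 0.528155 + 0.455680 + 0.516387 + 0.365523 = 1.865745

H = 1.8657 bits/symbol


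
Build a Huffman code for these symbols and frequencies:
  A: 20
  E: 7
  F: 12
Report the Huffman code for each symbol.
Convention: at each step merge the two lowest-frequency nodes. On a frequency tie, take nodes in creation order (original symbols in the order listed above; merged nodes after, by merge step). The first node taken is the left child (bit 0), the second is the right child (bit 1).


Huffman tree construction:
Step 1: Merge E(7) + F(12) = 19
Step 2: Merge (E+F)(19) + A(20) = 39
Read each symbol's code off the tree from the root (left child = 0, right child = 1).

Codes:
  A: 1 (length 1)
  E: 00 (length 2)
  F: 01 (length 2)
Average code length: 58/39 = 1.4872 bits/symbol


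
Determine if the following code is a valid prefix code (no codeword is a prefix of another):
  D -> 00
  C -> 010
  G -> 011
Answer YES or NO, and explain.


Checking each pair (does one codeword prefix another?):
  D='00' vs C='010': no prefix
  D='00' vs G='011': no prefix
  C='010' vs D='00': no prefix
  C='010' vs G='011': no prefix
  G='011' vs D='00': no prefix
  G='011' vs C='010': no prefix
No violation found over all pairs.

YES -- this is a valid prefix code. No codeword is a prefix of any other codeword.


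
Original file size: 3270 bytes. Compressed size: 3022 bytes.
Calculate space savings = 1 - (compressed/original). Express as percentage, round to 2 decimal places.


ratio = compressed/original = 3022/3270 = 0.924159
savings = 1 - ratio = 1 - 0.924159 = 0.075841
as a percentage: 0.075841 * 100 = 7.58%

Space savings = 1 - 3022/3270 = 7.58%


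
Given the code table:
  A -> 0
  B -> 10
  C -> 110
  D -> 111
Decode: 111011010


Decoding:
111 -> D
0 -> A
110 -> C
10 -> B


Result: DACB


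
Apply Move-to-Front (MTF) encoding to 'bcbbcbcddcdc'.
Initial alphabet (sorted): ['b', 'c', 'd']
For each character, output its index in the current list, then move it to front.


MTF encoding:
'b': index 0 in ['b', 'c', 'd'] -> ['b', 'c', 'd']
'c': index 1 in ['b', 'c', 'd'] -> ['c', 'b', 'd']
'b': index 1 in ['c', 'b', 'd'] -> ['b', 'c', 'd']
'b': index 0 in ['b', 'c', 'd'] -> ['b', 'c', 'd']
'c': index 1 in ['b', 'c', 'd'] -> ['c', 'b', 'd']
'b': index 1 in ['c', 'b', 'd'] -> ['b', 'c', 'd']
'c': index 1 in ['b', 'c', 'd'] -> ['c', 'b', 'd']
'd': index 2 in ['c', 'b', 'd'] -> ['d', 'c', 'b']
'd': index 0 in ['d', 'c', 'b'] -> ['d', 'c', 'b']
'c': index 1 in ['d', 'c', 'b'] -> ['c', 'd', 'b']
'd': index 1 in ['c', 'd', 'b'] -> ['d', 'c', 'b']
'c': index 1 in ['d', 'c', 'b'] -> ['c', 'd', 'b']


Output: [0, 1, 1, 0, 1, 1, 1, 2, 0, 1, 1, 1]


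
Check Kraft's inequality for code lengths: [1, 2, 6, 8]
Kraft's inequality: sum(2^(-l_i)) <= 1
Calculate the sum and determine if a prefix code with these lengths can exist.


Sum = 2^(-1) + 2^(-2) + 2^(-6) + 2^(-8)
    = 0.5 + 0.25 + 0.015625 + 0.00390625
    = 197/256 = 0.76953125
Since 0.76953125 <= 1, Kraft's inequality IS satisfied.
A prefix code with these lengths CAN exist.

Kraft sum = 0.76953125. Satisfied.


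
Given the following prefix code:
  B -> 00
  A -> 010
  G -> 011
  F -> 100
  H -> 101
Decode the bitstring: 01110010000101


Decoding step by step:
Bits 011 -> G
Bits 100 -> F
Bits 100 -> F
Bits 00 -> B
Bits 101 -> H


Decoded message: GFFBH


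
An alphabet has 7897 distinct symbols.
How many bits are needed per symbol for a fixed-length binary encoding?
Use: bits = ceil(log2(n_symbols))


log2(7897) = 12.9471
Bracket: 2^12 = 4096 < 7897 <= 2^13 = 8192
So ceil(log2(7897)) = 13

bits = ceil(log2(7897)) = ceil(12.9471) = 13 bits


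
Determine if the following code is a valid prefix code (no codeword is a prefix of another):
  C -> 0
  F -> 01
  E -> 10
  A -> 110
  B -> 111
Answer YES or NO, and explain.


Checking each pair (does one codeword prefix another?):
  C='0' vs F='01': prefix -- VIOLATION

NO -- this is NOT a valid prefix code. C (0) is a prefix of F (01).


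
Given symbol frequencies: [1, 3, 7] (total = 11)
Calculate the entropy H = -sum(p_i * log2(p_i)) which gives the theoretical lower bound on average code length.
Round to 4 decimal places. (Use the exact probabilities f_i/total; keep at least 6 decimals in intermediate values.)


Per-symbol terms -p_i * log2(p_i) with p_i = f_i/11:
  p = 1/11 = 0.090909: log2(p) = -3.459432, -p*log2(p) = 0.314494
  p = 3/11 = 0.272727: log2(p) = -1.874469, -p*log2(p) = 0.511219
  p = 7/11 = 0.636364: log2(p) = -0.652077, -p*log2(p) = 0.414958
H = 0.314494 + 0.511219 + 0.414958 = 1.240671

H = 1.2407 bits/symbol


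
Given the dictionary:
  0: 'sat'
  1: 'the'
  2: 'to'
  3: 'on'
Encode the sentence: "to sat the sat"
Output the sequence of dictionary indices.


Look up each word in the dictionary:
  'to' -> 2
  'sat' -> 0
  'the' -> 1
  'sat' -> 0

Encoded: [2, 0, 1, 0]


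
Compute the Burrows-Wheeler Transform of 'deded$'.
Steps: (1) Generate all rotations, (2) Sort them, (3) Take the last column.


Rotations (sorted):
  0: $deded -> last char: d
  1: d$dede -> last char: e
  2: ded$de -> last char: e
  3: deded$ -> last char: $
  4: ed$ded -> last char: d
  5: eded$d -> last char: d


BWT = dee$dd


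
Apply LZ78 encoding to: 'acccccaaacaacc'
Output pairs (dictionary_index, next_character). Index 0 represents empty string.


LZ78 encoding steps:
Dictionary: {0: ''}
Step 1: w='' (idx 0), next='a' -> output (0, 'a'), add 'a' as idx 1
Step 2: w='' (idx 0), next='c' -> output (0, 'c'), add 'c' as idx 2
Step 3: w='c' (idx 2), next='c' -> output (2, 'c'), add 'cc' as idx 3
Step 4: w='cc' (idx 3), next='a' -> output (3, 'a'), add 'cca' as idx 4
Step 5: w='a' (idx 1), next='a' -> output (1, 'a'), add 'aa' as idx 5
Step 6: w='c' (idx 2), next='a' -> output (2, 'a'), add 'ca' as idx 6
Step 7: w='a' (idx 1), next='c' -> output (1, 'c'), add 'ac' as idx 7
Step 8: w='c' (idx 2), end of input -> output (2, '')


Encoded: [(0, 'a'), (0, 'c'), (2, 'c'), (3, 'a'), (1, 'a'), (2, 'a'), (1, 'c'), (2, '')]


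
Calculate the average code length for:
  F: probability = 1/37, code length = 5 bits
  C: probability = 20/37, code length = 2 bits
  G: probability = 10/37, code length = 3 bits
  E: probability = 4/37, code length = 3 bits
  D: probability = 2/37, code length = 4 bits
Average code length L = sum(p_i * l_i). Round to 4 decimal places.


Weighted contributions p_i * l_i:
  F: (1/37) * 5 = 5/37
  C: (20/37) * 2 = 40/37
  G: (10/37) * 3 = 30/37
  E: (4/37) * 3 = 12/37
  D: (2/37) * 4 = 8/37
Sum = (5 + 40 + 30 + 12 + 8)/37 = 95/37

L = 95/37 = 2.5676 bits/symbol


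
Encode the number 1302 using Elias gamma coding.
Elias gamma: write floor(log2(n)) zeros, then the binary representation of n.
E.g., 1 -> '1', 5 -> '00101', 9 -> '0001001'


num_bits = floor(log2(1302)) + 1 = 11
leading_zeros = num_bits - 1 = 10
binary(1302) = 10100010110

Elias gamma(1302) = '0000000000' + '10100010110' = 000000000010100010110 (21 bits)


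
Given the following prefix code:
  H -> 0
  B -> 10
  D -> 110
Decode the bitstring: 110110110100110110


Decoding step by step:
Bits 110 -> D
Bits 110 -> D
Bits 110 -> D
Bits 10 -> B
Bits 0 -> H
Bits 110 -> D
Bits 110 -> D


Decoded message: DDDBHDD


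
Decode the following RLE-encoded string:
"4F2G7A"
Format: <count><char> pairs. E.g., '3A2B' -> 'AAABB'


Expanding each <count><char> pair:
  4F -> 'FFFF'
  2G -> 'GG'
  7A -> 'AAAAAAA'

Decoded = FFFFGGAAAAAAA


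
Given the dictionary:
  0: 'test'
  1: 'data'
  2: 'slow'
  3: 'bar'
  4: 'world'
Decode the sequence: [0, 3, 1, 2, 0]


Look up each index in the dictionary:
  0 -> 'test'
  3 -> 'bar'
  1 -> 'data'
  2 -> 'slow'
  0 -> 'test'

Decoded: "test bar data slow test"


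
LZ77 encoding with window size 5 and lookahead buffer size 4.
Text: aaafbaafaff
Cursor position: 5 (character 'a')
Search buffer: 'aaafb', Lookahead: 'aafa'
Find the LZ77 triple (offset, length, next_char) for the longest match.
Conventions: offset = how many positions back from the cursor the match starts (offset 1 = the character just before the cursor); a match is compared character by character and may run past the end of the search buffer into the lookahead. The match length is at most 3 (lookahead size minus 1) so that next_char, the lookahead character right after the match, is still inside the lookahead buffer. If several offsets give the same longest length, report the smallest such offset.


Try each offset into the search buffer:
  offset=1 (pos 4, char 'b'): match length 0
  offset=2 (pos 3, char 'f'): match length 0
  offset=3 (pos 2, char 'a'): match length 1
  offset=4 (pos 1, char 'a'): match length 3
  offset=5 (pos 0, char 'a'): match length 2
Longest match has length 3 at offset 4.
next_char = character at position 5 + 3 = 8 -> 'a'

Best match: offset=4, length=3 (matching 'aaf' starting at position 1)
LZ77 triple: (4, 3, 'a')


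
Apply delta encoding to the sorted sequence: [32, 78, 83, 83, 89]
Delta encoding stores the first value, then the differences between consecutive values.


First value: 32
Deltas:
  78 - 32 = 46
  83 - 78 = 5
  83 - 83 = 0
  89 - 83 = 6


Delta encoded: [32, 46, 5, 0, 6]


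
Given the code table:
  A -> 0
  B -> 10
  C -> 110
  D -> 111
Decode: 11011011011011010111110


Decoding:
110 -> C
110 -> C
110 -> C
110 -> C
110 -> C
10 -> B
111 -> D
110 -> C


Result: CCCCCBDC


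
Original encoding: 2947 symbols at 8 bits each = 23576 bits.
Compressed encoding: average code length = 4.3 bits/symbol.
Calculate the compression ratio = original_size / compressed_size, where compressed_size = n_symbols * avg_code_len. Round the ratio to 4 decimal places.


original_size = n_symbols * orig_bits = 2947 * 8 = 23576 bits
compressed_size = n_symbols * avg_code_len = 2947 * 4.3 = 12672.1 bits
ratio = original_size / compressed_size = 23576 / 12672.1 = 1.8605

Compression ratio = 1.8605


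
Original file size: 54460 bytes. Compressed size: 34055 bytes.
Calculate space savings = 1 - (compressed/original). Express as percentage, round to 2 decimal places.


ratio = compressed/original = 34055/54460 = 0.625321
savings = 1 - ratio = 1 - 0.625321 = 0.374679
as a percentage: 0.374679 * 100 = 37.47%

Space savings = 1 - 34055/54460 = 37.47%


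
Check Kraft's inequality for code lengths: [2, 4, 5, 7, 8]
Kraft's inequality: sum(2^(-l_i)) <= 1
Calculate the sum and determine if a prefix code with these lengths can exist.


Sum = 2^(-2) + 2^(-4) + 2^(-5) + 2^(-7) + 2^(-8)
    = 0.25 + 0.0625 + 0.03125 + 0.0078125 + 0.00390625
    = 91/256 = 0.35546875
Since 0.35546875 <= 1, Kraft's inequality IS satisfied.
A prefix code with these lengths CAN exist.

Kraft sum = 0.35546875. Satisfied.


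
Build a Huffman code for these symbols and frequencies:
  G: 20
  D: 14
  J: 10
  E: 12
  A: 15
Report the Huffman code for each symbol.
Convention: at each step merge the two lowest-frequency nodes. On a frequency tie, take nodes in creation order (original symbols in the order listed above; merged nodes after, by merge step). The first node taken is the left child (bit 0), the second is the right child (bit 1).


Huffman tree construction:
Step 1: Merge J(10) + E(12) = 22
Step 2: Merge D(14) + A(15) = 29
Step 3: Merge G(20) + (J+E)(22) = 42
Step 4: Merge (D+A)(29) + (G+(J+E))(42) = 71
Read each symbol's code off the tree from the root (left child = 0, right child = 1).

Codes:
  G: 10 (length 2)
  D: 00 (length 2)
  J: 110 (length 3)
  E: 111 (length 3)
  A: 01 (length 2)
Average code length: 164/71 = 2.3099 bits/symbol


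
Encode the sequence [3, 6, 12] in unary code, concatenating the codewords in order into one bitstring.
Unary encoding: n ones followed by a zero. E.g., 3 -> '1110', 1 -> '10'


Encode each number as n ones followed by a terminating 0:
  3 -> 1110 (4 bits)
  6 -> 1111110 (7 bits)
  12 -> 1111111111110 (13 bits)
Total length = 4 + 7 + 13 = 24 bits.

Unary([3, 6, 12]) = 111011111101111111111110 (24 bits)


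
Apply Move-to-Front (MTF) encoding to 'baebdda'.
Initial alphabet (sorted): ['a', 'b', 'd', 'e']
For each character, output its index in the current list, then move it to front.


MTF encoding:
'b': index 1 in ['a', 'b', 'd', 'e'] -> ['b', 'a', 'd', 'e']
'a': index 1 in ['b', 'a', 'd', 'e'] -> ['a', 'b', 'd', 'e']
'e': index 3 in ['a', 'b', 'd', 'e'] -> ['e', 'a', 'b', 'd']
'b': index 2 in ['e', 'a', 'b', 'd'] -> ['b', 'e', 'a', 'd']
'd': index 3 in ['b', 'e', 'a', 'd'] -> ['d', 'b', 'e', 'a']
'd': index 0 in ['d', 'b', 'e', 'a'] -> ['d', 'b', 'e', 'a']
'a': index 3 in ['d', 'b', 'e', 'a'] -> ['a', 'd', 'b', 'e']


Output: [1, 1, 3, 2, 3, 0, 3]


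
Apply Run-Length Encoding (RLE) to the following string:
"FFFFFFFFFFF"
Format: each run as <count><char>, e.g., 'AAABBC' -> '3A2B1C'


Scanning runs left to right:
  i=0: run of 'F' x 11 -> '11F'

RLE = 11F


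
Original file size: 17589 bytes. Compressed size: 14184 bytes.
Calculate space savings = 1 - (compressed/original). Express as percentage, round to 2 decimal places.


ratio = compressed/original = 14184/17589 = 0.806413
savings = 1 - ratio = 1 - 0.806413 = 0.193587
as a percentage: 0.193587 * 100 = 19.36%

Space savings = 1 - 14184/17589 = 19.36%


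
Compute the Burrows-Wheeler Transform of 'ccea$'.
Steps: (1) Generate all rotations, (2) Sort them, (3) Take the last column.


Rotations (sorted):
  0: $ccea -> last char: a
  1: a$cce -> last char: e
  2: ccea$ -> last char: $
  3: cea$c -> last char: c
  4: ea$cc -> last char: c


BWT = ae$cc


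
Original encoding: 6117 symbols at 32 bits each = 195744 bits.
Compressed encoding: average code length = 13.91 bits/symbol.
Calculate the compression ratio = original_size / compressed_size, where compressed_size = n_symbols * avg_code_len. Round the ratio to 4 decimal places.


original_size = n_symbols * orig_bits = 6117 * 32 = 195744 bits
compressed_size = n_symbols * avg_code_len = 6117 * 13.91 = 85087.47 bits
ratio = original_size / compressed_size = 195744 / 85087.47 = 2.3005

Compression ratio = 2.3005


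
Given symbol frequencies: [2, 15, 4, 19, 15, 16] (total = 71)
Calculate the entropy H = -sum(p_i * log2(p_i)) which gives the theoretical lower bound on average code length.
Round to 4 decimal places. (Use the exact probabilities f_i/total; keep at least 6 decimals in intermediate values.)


Per-symbol terms -p_i * log2(p_i) with p_i = f_i/71:
  p = 2/71 = 0.028169: log2(p) = -5.149747, -p*log2(p) = 0.145063
  p = 15/71 = 0.211268: log2(p) = -2.242857, -p*log2(p) = 0.473843
  p = 4/71 = 0.056338: log2(p) = -4.149747, -p*log2(p) = 0.233789
  p = 19/71 = 0.267606: log2(p) = -1.901820, -p*log2(p) = 0.508938
  p = 15/71 = 0.211268: log2(p) = -2.242857, -p*log2(p) = 0.473843
  p = 16/71 = 0.225352: log2(p) = -2.149747, -p*log2(p) = 0.484450
H = 0.145063 + 0.473843 + 0.233789 + 0.508938 + 0.473843 + 0.484450 = 2.319926

H = 2.3199 bits/symbol


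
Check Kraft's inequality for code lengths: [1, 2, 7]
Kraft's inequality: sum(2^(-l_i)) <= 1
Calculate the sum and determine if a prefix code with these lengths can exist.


Sum = 2^(-1) + 2^(-2) + 2^(-7)
    = 0.5 + 0.25 + 0.0078125
    = 97/128 = 0.7578125
Since 0.7578125 <= 1, Kraft's inequality IS satisfied.
A prefix code with these lengths CAN exist.

Kraft sum = 0.7578125. Satisfied.


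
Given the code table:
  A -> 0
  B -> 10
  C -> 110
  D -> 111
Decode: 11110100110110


Decoding:
111 -> D
10 -> B
10 -> B
0 -> A
110 -> C
110 -> C


Result: DBBACC


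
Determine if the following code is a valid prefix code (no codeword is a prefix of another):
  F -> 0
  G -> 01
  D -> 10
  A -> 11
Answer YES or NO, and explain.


Checking each pair (does one codeword prefix another?):
  F='0' vs G='01': prefix -- VIOLATION

NO -- this is NOT a valid prefix code. F (0) is a prefix of G (01).


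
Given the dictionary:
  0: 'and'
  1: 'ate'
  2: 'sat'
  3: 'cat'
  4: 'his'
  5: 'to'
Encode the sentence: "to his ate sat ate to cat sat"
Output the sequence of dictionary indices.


Look up each word in the dictionary:
  'to' -> 5
  'his' -> 4
  'ate' -> 1
  'sat' -> 2
  'ate' -> 1
  'to' -> 5
  'cat' -> 3
  'sat' -> 2

Encoded: [5, 4, 1, 2, 1, 5, 3, 2]
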